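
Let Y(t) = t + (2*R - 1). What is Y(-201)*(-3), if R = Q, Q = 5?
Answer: 576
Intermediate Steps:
R = 5
Y(t) = 9 + t (Y(t) = t + (2*5 - 1) = t + (10 - 1) = t + 9 = 9 + t)
Y(-201)*(-3) = (9 - 201)*(-3) = -192*(-3) = 576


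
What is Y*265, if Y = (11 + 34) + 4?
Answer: 12985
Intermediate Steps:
Y = 49 (Y = 45 + 4 = 49)
Y*265 = 49*265 = 12985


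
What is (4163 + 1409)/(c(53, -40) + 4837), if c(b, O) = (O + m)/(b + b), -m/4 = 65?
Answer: 295316/256211 ≈ 1.1526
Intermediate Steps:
m = -260 (m = -4*65 = -260)
c(b, O) = (-260 + O)/(2*b) (c(b, O) = (O - 260)/(b + b) = (-260 + O)/((2*b)) = (-260 + O)*(1/(2*b)) = (-260 + O)/(2*b))
(4163 + 1409)/(c(53, -40) + 4837) = (4163 + 1409)/((½)*(-260 - 40)/53 + 4837) = 5572/((½)*(1/53)*(-300) + 4837) = 5572/(-150/53 + 4837) = 5572/(256211/53) = 5572*(53/256211) = 295316/256211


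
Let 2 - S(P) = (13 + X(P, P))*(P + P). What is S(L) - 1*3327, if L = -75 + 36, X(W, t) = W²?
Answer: 116327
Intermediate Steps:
L = -39
S(P) = 2 - 2*P*(13 + P²) (S(P) = 2 - (13 + P²)*(P + P) = 2 - (13 + P²)*2*P = 2 - 2*P*(13 + P²))
S(L) - 1*3327 = (2 - 26*(-39) - 2*(-39)³) - 1*3327 = (2 + 1014 - 2*(-59319)) - 3327 = (2 + 1014 + 118638) - 3327 = 119654 - 3327 = 116327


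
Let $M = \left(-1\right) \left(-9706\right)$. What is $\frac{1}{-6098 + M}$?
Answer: $\frac{1}{3608} \approx 0.00027716$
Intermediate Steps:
$M = 9706$
$\frac{1}{-6098 + M} = \frac{1}{-6098 + 9706} = \frac{1}{3608}$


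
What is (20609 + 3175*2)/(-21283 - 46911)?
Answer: -26959/68194 ≈ -0.39533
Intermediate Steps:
(20609 + 3175*2)/(-21283 - 46911) = (20609 + 6350)/(-68194) = 26959*(-1/68194) = -26959/68194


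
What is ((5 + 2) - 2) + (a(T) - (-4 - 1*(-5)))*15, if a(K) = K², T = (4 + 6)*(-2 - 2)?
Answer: 23990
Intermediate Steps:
T = -40 (T = 10*(-4) = -40)
((5 + 2) - 2) + (a(T) - (-4 - 1*(-5)))*15 = ((5 + 2) - 2) + ((-40)² - (-4 - 1*(-5)))*15 = (7 - 2) + (1600 - (-4 + 5))*15 = 5 + (1600 - 1*1)*15 = 5 + (1600 - 1)*15 = 5 + 1599*15 = 5 + 23985 = 23990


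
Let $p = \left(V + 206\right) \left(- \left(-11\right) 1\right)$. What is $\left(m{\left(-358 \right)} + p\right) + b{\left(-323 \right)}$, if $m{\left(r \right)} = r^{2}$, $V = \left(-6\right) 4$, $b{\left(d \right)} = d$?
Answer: $129843$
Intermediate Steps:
$V = -24$
$p = 2002$ ($p = \left(-24 + 206\right) \left(- \left(-11\right) 1\right) = 182 \left(\left(-1\right) \left(-11\right)\right) = 182 \cdot 11 = 2002$)
$\left(m{\left(-358 \right)} + p\right) + b{\left(-323 \right)} = \left(\left(-358\right)^{2} + 2002\right) - 323 = \left(128164 + 2002\right) - 323 = 130166 - 323 = 129843$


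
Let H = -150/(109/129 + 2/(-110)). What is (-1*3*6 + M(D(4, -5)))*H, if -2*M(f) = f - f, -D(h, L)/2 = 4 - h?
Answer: 9578250/2933 ≈ 3265.7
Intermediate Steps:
D(h, L) = -8 + 2*h (D(h, L) = -2*(4 - h) = -8 + 2*h)
H = -532125/2933 (H = -150/(109*(1/129) + 2*(-1/110)) = -150/(109/129 - 1/55) = -150/5866/7095 = -150*7095/5866 = -532125/2933 ≈ -181.43)
M(f) = 0 (M(f) = -(f - f)/2 = -½*0 = 0)
(-1*3*6 + M(D(4, -5)))*H = (-1*3*6 + 0)*(-532125/2933) = (-3*6 + 0)*(-532125/2933) = (-18 + 0)*(-532125/2933) = -18*(-532125/2933) = 9578250/2933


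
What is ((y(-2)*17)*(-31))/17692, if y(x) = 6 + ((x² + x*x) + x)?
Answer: -1581/4423 ≈ -0.35745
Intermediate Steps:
y(x) = 6 + x + 2*x² (y(x) = 6 + ((x² + x²) + x) = 6 + (2*x² + x) = 6 + (x + 2*x²) = 6 + x + 2*x²)
((y(-2)*17)*(-31))/17692 = (((6 - 2 + 2*(-2)²)*17)*(-31))/17692 = (((6 - 2 + 2*4)*17)*(-31))*(1/17692) = (((6 - 2 + 8)*17)*(-31))*(1/17692) = ((12*17)*(-31))*(1/17692) = (204*(-31))*(1/17692) = -6324*1/17692 = -1581/4423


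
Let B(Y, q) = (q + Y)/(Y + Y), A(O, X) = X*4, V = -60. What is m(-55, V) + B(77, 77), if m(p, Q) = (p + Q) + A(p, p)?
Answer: -334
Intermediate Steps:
A(O, X) = 4*X
B(Y, q) = (Y + q)/(2*Y) (B(Y, q) = (Y + q)/((2*Y)) = (Y + q)*(1/(2*Y)) = (Y + q)/(2*Y))
m(p, Q) = Q + 5*p (m(p, Q) = (p + Q) + 4*p = (Q + p) + 4*p = Q + 5*p)
m(-55, V) + B(77, 77) = (-60 + 5*(-55)) + (1/2)*(77 + 77)/77 = (-60 - 275) + (1/2)*(1/77)*154 = -335 + 1 = -334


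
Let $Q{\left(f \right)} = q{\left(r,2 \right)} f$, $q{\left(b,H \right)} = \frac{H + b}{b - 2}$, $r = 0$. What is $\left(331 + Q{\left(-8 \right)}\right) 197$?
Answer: $66783$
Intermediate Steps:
$q{\left(b,H \right)} = \frac{H + b}{-2 + b}$
$Q{\left(f \right)} = - f$ ($Q{\left(f \right)} = \frac{2 + 0}{-2 + 0} f = \frac{1}{-2} \cdot 2 f = \left(- \frac{1}{2}\right) 2 f = - f$)
$\left(331 + Q{\left(-8 \right)}\right) 197 = \left(331 - -8\right) 197 = \left(331 + 8\right) 197 = 339 \cdot 197 = 66783$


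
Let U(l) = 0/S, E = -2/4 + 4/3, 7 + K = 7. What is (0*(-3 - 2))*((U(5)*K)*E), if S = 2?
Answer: 0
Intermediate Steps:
K = 0 (K = -7 + 7 = 0)
E = ⅚ (E = -2*¼ + 4*(⅓) = -½ + 4/3 = ⅚ ≈ 0.83333)
U(l) = 0 (U(l) = 0/2 = 0*(½) = 0)
(0*(-3 - 2))*((U(5)*K)*E) = (0*(-3 - 2))*((0*0)*(⅚)) = (0*(-5))*(0*(⅚)) = 0*0 = 0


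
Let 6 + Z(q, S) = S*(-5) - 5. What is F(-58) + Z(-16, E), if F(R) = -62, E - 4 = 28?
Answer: -233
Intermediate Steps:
E = 32 (E = 4 + 28 = 32)
Z(q, S) = -11 - 5*S (Z(q, S) = -6 + (S*(-5) - 5) = -6 + (-5*S - 5) = -6 + (-5 - 5*S) = -11 - 5*S)
F(-58) + Z(-16, E) = -62 + (-11 - 5*32) = -62 + (-11 - 160) = -62 - 171 = -233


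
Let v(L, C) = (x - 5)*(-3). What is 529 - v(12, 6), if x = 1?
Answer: 517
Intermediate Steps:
v(L, C) = 12 (v(L, C) = (1 - 5)*(-3) = -4*(-3) = 12)
529 - v(12, 6) = 529 - 1*12 = 529 - 12 = 517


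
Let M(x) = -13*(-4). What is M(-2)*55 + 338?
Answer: 3198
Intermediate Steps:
M(x) = 52
M(-2)*55 + 338 = 52*55 + 338 = 2860 + 338 = 3198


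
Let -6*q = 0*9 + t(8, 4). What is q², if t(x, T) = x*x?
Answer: 1024/9 ≈ 113.78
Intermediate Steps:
t(x, T) = x²
q = -32/3 (q = -(0*9 + 8²)/6 = -(0 + 64)/6 = -⅙*64 = -32/3 ≈ -10.667)
q² = (-32/3)² = 1024/9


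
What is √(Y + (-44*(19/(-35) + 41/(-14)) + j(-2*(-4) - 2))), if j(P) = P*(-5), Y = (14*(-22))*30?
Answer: 24*I*√19390/35 ≈ 95.484*I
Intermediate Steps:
Y = -9240 (Y = -308*30 = -9240)
j(P) = -5*P
√(Y + (-44*(19/(-35) + 41/(-14)) + j(-2*(-4) - 2))) = √(-9240 + (-44*(19/(-35) + 41/(-14)) - 5*(-2*(-4) - 2))) = √(-9240 + (-44*(19*(-1/35) + 41*(-1/14)) - 5*(8 - 2))) = √(-9240 + (-44*(-19/35 - 41/14) - 5*6)) = √(-9240 + (-44*(-243/70) - 30)) = √(-9240 + (5346/35 - 30)) = √(-9240 + 4296/35) = √(-319104/35) = 24*I*√19390/35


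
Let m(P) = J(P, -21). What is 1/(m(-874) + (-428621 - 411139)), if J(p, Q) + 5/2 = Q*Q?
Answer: -2/1678643 ≈ -1.1914e-6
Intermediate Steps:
J(p, Q) = -5/2 + Q² (J(p, Q) = -5/2 + Q*Q = -5/2 + Q²)
m(P) = 877/2 (m(P) = -5/2 + (-21)² = -5/2 + 441 = 877/2)
1/(m(-874) + (-428621 - 411139)) = 1/(877/2 + (-428621 - 411139)) = 1/(877/2 - 839760) = 1/(-1678643/2) = -2/1678643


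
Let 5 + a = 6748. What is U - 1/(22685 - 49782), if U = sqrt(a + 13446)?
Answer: 1/27097 + sqrt(20189) ≈ 142.09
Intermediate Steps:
a = 6743 (a = -5 + 6748 = 6743)
U = sqrt(20189) (U = sqrt(6743 + 13446) = sqrt(20189) ≈ 142.09)
U - 1/(22685 - 49782) = sqrt(20189) - 1/(22685 - 49782) = sqrt(20189) - 1/(-27097) = sqrt(20189) - 1*(-1/27097) = sqrt(20189) + 1/27097 = 1/27097 + sqrt(20189)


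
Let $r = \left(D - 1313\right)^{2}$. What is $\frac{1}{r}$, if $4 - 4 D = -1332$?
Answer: $\frac{1}{958441} \approx 1.0434 \cdot 10^{-6}$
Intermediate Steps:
$D = 334$ ($D = 1 - -333 = 1 + 333 = 334$)
$r = 958441$ ($r = \left(334 - 1313\right)^{2} = \left(-979\right)^{2} = 958441$)
$\frac{1}{r} = \frac{1}{958441}$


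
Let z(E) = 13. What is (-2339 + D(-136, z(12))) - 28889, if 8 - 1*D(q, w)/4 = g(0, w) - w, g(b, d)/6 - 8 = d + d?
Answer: -31960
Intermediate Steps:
g(b, d) = 48 + 12*d (g(b, d) = 48 + 6*(d + d) = 48 + 6*(2*d) = 48 + 12*d)
D(q, w) = -160 - 44*w (D(q, w) = 32 - 4*((48 + 12*w) - w) = 32 - 4*(48 + 11*w) = 32 + (-192 - 44*w) = -160 - 44*w)
(-2339 + D(-136, z(12))) - 28889 = (-2339 + (-160 - 44*13)) - 28889 = (-2339 + (-160 - 572)) - 28889 = (-2339 - 732) - 28889 = -3071 - 28889 = -31960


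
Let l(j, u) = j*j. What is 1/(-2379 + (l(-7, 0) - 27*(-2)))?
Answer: -1/2276 ≈ -0.00043937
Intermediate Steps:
l(j, u) = j²
1/(-2379 + (l(-7, 0) - 27*(-2))) = 1/(-2379 + ((-7)² - 27*(-2))) = 1/(-2379 + (49 + 54)) = 1/(-2379 + 103) = 1/(-2276) = -1/2276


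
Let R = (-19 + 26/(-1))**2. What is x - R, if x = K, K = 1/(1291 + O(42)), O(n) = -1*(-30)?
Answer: -2675024/1321 ≈ -2025.0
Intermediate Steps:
O(n) = 30
K = 1/1321 (K = 1/(1291 + 30) = 1/1321 ≈ 0.00075700)
R = 2025 (R = (-19 + 26*(-1))**2 = (-19 - 26)**2 = (-45)**2 = 2025)
x = 1/1321 ≈ 0.00075700
x - R = 1/1321 - 1*2025 = 1/1321 - 2025 = -2675024/1321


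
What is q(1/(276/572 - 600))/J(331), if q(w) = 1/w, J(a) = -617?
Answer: 85731/88231 ≈ 0.97167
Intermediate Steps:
q(1/(276/572 - 600))/J(331) = 1/(1/(276/572 - 600)*(-617)) = -1/617/1/(276*(1/572) - 600) = -1/617/1/(69/143 - 600) = -1/617/1/(-85731/143) = -1/617/(-143/85731) = -85731/143*(-1/617) = 85731/88231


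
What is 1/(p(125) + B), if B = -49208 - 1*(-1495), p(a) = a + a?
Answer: -1/47463 ≈ -2.1069e-5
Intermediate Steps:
p(a) = 2*a
B = -47713 (B = -49208 + 1495 = -47713)
1/(p(125) + B) = 1/(2*125 - 47713) = 1/(250 - 47713) = 1/(-47463) = -1/47463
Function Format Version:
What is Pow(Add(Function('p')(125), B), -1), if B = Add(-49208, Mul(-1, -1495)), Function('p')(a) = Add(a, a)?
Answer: Rational(-1, 47463) ≈ -2.1069e-5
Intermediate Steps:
Function('p')(a) = Mul(2, a)
B = -47713 (B = Add(-49208, 1495) = -47713)
Pow(Add(Function('p')(125), B), -1) = Pow(Add(Mul(2, 125), -47713), -1) = Pow(Add(250, -47713), -1) = Pow(-47463, -1) = Rational(-1, 47463)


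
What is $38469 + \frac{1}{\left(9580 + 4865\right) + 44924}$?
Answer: $\frac{2283866062}{59369} \approx 38469.0$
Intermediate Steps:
$38469 + \frac{1}{\left(9580 + 4865\right) + 44924} = 38469 + \frac{1}{14445 + 44924} = 38469 + \frac{1}{59369} = \frac{2283866062}{59369}$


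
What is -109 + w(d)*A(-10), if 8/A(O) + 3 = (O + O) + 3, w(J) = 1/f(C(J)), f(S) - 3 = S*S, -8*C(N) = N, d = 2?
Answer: -26737/245 ≈ -109.13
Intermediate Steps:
C(N) = -N/8
f(S) = 3 + S² (f(S) = 3 + S*S = 3 + S²)
w(J) = 1/(3 + J²/64) (w(J) = 1/(3 + (-J/8)²) = 1/(3 + J²/64))
A(O) = 4/O (A(O) = 8/(-3 + ((O + O) + 3)) = 8/(-3 + (2*O + 3)) = 8/(-3 + (3 + 2*O)) = 8/((2*O)) = 8*(1/(2*O)) = 4/O)
-109 + w(d)*A(-10) = -109 + (64/(192 + 2²))*(4/(-10)) = -109 + (64/(192 + 4))*(4*(-⅒)) = -109 + (64/196)*(-⅖) = -109 + (64*(1/196))*(-⅖) = -109 + (16/49)*(-⅖) = -109 - 32/245 = -26737/245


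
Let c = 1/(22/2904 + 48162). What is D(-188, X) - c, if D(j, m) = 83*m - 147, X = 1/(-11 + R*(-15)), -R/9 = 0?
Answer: -10807555952/69931235 ≈ -154.55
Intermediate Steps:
R = 0 (R = -9*0 = 0)
c = 132/6357385 (c = 1/(22*(1/2904) + 48162) = 1/(1/132 + 48162) = 1/(6357385/132) = 132/6357385 ≈ 2.0763e-5)
X = -1/11 (X = 1/(-11 + 0*(-15)) = 1/(-11 + 0) = 1/(-11) = -1/11 ≈ -0.090909)
D(j, m) = -147 + 83*m
D(-188, X) - c = (-147 + 83*(-1/11)) - 1*132/6357385 = (-147 - 83/11) - 132/6357385 = -1700/11 - 132/6357385 = -10807555952/69931235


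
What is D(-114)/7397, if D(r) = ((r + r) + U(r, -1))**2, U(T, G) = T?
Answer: 116964/7397 ≈ 15.812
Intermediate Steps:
D(r) = 9*r**2 (D(r) = ((r + r) + r)**2 = (2*r + r)**2 = (3*r)**2 = 9*r**2)
D(-114)/7397 = (9*(-114)**2)/7397 = (9*12996)*(1/7397) = 116964*(1/7397) = 116964/7397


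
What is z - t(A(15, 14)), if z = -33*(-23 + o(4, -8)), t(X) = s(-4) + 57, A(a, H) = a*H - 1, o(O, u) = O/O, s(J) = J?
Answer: 673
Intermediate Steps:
o(O, u) = 1
A(a, H) = -1 + H*a (A(a, H) = H*a - 1 = -1 + H*a)
t(X) = 53 (t(X) = -4 + 57 = 53)
z = 726 (z = -33*(-23 + 1) = -33*(-22) = 726)
z - t(A(15, 14)) = 726 - 1*53 = 726 - 53 = 673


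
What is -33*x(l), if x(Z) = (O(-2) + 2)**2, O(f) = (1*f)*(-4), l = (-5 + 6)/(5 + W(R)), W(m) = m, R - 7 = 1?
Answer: -3300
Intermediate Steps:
R = 8 (R = 7 + 1 = 8)
l = 1/13 (l = (-5 + 6)/(5 + 8) = 1/13 ≈ 0.076923)
O(f) = -4*f (O(f) = f*(-4) = -4*f)
x(Z) = 100 (x(Z) = (-4*(-2) + 2)**2 = (8 + 2)**2 = 10**2 = 100)
-33*x(l) = -33*100 = -3300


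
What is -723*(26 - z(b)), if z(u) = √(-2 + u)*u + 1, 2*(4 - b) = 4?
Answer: -18075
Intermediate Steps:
b = 2 (b = 4 - ½*4 = 4 - 2 = 2)
z(u) = 1 + u*√(-2 + u) (z(u) = u*√(-2 + u) + 1 = 1 + u*√(-2 + u))
-723*(26 - z(b)) = -723*(26 - (1 + 2*√(-2 + 2))) = -723*(26 - (1 + 2*√0)) = -723*(26 - (1 + 2*0)) = -723*(26 - (1 + 0)) = -723*(26 - 1*1) = -723*(26 - 1) = -723*25 = -18075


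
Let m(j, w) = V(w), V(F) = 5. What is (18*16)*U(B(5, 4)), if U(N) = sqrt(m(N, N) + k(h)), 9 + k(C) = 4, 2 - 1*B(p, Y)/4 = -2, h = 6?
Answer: 0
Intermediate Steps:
m(j, w) = 5
B(p, Y) = 16 (B(p, Y) = 8 - 4*(-2) = 8 + 8 = 16)
k(C) = -5 (k(C) = -9 + 4 = -5)
U(N) = 0 (U(N) = sqrt(5 - 5) = sqrt(0) = 0)
(18*16)*U(B(5, 4)) = (18*16)*0 = 288*0 = 0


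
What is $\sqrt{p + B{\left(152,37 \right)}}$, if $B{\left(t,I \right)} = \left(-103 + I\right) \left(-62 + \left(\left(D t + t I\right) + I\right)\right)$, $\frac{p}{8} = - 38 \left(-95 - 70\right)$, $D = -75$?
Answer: $81 \sqrt{66} \approx 658.05$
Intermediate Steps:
$p = 50160$ ($p = 8 \left(- 38 \left(-95 - 70\right)\right) = 8 \left(\left(-38\right) \left(-165\right)\right) = 8 \cdot 6270 = 50160$)
$B{\left(t,I \right)} = \left(-103 + I\right) \left(-62 + I - 75 t + I t\right)$ ($B{\left(t,I \right)} = \left(-103 + I\right) \left(-62 + \left(\left(- 75 t + t I\right) + I\right)\right) = \left(-103 + I\right) \left(-62 + \left(\left(- 75 t + I t\right) + I\right)\right) = \left(-103 + I\right) \left(-62 + \left(I - 75 t + I t\right)\right) = \left(-103 + I\right) \left(-62 + I - 75 t + I t\right)$)
$\sqrt{p + B{\left(152,37 \right)}} = \sqrt{50160 + \left(6386 + 37^{2} - 6105 + 7725 \cdot 152 + 152 \cdot 37^{2} - 6586 \cdot 152\right)} = \sqrt{50160 + \left(6386 + 1369 - 6105 + 1174200 + 152 \cdot 1369 - 1001072\right)} = \sqrt{50160 + \left(6386 + 1369 - 6105 + 1174200 + 208088 - 1001072\right)} = \sqrt{50160 + 382866} = \sqrt{433026} = 81 \sqrt{66}$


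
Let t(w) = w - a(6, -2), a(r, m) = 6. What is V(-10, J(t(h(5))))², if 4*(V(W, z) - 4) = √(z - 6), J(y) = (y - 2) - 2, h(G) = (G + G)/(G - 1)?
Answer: 485/32 + 3*I*√6 ≈ 15.156 + 7.3485*I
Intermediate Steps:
h(G) = 2*G/(-1 + G) (h(G) = (2*G)/(-1 + G) = 2*G/(-1 + G))
t(w) = -6 + w (t(w) = w - 1*6 = w - 6 = -6 + w)
J(y) = -4 + y (J(y) = (-2 + y) - 2 = -4 + y)
V(W, z) = 4 + √(-6 + z)/4 (V(W, z) = 4 + √(z - 6)/4 = 4 + √(-6 + z)/4)
V(-10, J(t(h(5))))² = (4 + √(-6 + (-4 + (-6 + 2*5/(-1 + 5))))/4)² = (4 + √(-6 + (-4 + (-6 + 2*5/4)))/4)² = (4 + √(-6 + (-4 + (-6 + 2*5*(¼))))/4)² = (4 + √(-6 + (-4 + (-6 + 5/2)))/4)² = (4 + √(-6 + (-4 - 7/2))/4)² = (4 + √(-6 - 15/2)/4)² = (4 + √(-27/2)/4)² = (4 + (3*I*√6/2)/4)² = (4 + 3*I*√6/8)²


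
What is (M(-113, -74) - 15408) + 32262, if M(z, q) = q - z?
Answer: 16893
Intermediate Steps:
(M(-113, -74) - 15408) + 32262 = ((-74 - 1*(-113)) - 15408) + 32262 = ((-74 + 113) - 15408) + 32262 = (39 - 15408) + 32262 = -15369 + 32262 = 16893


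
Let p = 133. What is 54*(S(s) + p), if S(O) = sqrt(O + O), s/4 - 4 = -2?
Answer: 7398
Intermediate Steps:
s = 8 (s = 16 + 4*(-2) = 16 - 8 = 8)
S(O) = sqrt(2)*sqrt(O) (S(O) = sqrt(2*O) = sqrt(2)*sqrt(O))
54*(S(s) + p) = 54*(sqrt(2)*sqrt(8) + 133) = 54*(sqrt(2)*(2*sqrt(2)) + 133) = 54*(4 + 133) = 54*137 = 7398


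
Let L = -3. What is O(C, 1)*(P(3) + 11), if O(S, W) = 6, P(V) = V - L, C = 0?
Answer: 102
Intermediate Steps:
P(V) = 3 + V (P(V) = V - 1*(-3) = V + 3 = 3 + V)
O(C, 1)*(P(3) + 11) = 6*((3 + 3) + 11) = 6*(6 + 11) = 6*17 = 102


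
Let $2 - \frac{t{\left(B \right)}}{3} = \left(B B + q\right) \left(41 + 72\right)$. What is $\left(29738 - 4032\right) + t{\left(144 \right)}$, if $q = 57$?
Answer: $-7023115$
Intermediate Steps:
$t{\left(B \right)} = -19317 - 339 B^{2}$ ($t{\left(B \right)} = 6 - 3 \left(B B + 57\right) \left(41 + 72\right) = 6 - 3 \left(B^{2} + 57\right) 113 = 6 - 3 \left(57 + B^{2}\right) 113 = 6 - 3 \left(6441 + 113 B^{2}\right) = 6 - \left(19323 + 339 B^{2}\right) = -19317 - 339 B^{2}$)
$\left(29738 - 4032\right) + t{\left(144 \right)} = \left(29738 - 4032\right) - \left(19317 + 339 \cdot 144^{2}\right) = 25706 - 7048821 = -7023115$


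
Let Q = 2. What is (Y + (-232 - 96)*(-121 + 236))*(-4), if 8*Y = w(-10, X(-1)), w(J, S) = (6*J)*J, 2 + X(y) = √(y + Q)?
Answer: 150580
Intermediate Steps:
X(y) = -2 + √(2 + y) (X(y) = -2 + √(y + 2) = -2 + √(2 + y))
w(J, S) = 6*J²
Y = 75 (Y = (6*(-10)²)/8 = (6*100)/8 = (⅛)*600 = 75)
(Y + (-232 - 96)*(-121 + 236))*(-4) = (75 + (-232 - 96)*(-121 + 236))*(-4) = (75 - 328*115)*(-4) = (75 - 37720)*(-4) = -37645*(-4) = 150580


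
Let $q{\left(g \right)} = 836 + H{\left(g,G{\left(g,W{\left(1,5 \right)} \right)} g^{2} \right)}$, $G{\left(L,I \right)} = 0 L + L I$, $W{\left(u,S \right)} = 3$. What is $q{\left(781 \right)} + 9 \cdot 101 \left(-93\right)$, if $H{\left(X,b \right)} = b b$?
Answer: $2042437203750252428$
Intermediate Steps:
$G{\left(L,I \right)} = I L$ ($G{\left(L,I \right)} = 0 + I L = I L$)
$H{\left(X,b \right)} = b^{2}$
$q{\left(g \right)} = 836 + 9 g^{6}$ ($q{\left(g \right)} = 836 + \left(3 g g^{2}\right)^{2} = 836 + \left(3 g^{3}\right)^{2} = 836 + 9 g^{6}$)
$q{\left(781 \right)} + 9 \cdot 101 \left(-93\right) = \left(836 + 9 \cdot 781^{6}\right) + 9 \cdot 101 \left(-93\right) = \left(836 + 9 \cdot 226937467083370681\right) + 909 \left(-93\right) = \left(836 + 2042437203750336129\right) - 84537 = 2042437203750336965 - 84537 = 2042437203750252428$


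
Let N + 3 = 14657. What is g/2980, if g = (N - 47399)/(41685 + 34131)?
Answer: -2183/15062112 ≈ -0.00014493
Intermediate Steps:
N = 14654 (N = -3 + 14657 = 14654)
g = -10915/25272 (g = (14654 - 47399)/(41685 + 34131) = -32745/75816 = -32745*1/75816 = -10915/25272 ≈ -0.43190)
g/2980 = -10915/25272/2980 = -10915/25272*1/2980 = -2183/15062112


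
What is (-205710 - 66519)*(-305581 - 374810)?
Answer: 185222161539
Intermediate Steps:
(-205710 - 66519)*(-305581 - 374810) = -272229*(-680391) = 185222161539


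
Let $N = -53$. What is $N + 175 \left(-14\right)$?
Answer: $-2503$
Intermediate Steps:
$N + 175 \left(-14\right) = -53 + 175 \left(-14\right) = -53 - 2450 = -2503$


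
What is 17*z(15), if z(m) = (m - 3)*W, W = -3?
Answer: -612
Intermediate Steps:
z(m) = 9 - 3*m (z(m) = (m - 3)*(-3) = (-3 + m)*(-3) = 9 - 3*m)
17*z(15) = 17*(9 - 3*15) = 17*(9 - 45) = 17*(-36) = -612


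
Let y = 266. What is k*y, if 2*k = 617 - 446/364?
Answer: 2129349/26 ≈ 81898.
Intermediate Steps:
k = 112071/364 (k = (617 - 446/364)/2 = (617 - 1*223/182)/2 = (617 - 223/182)/2 = (1/2)*(112071/182) = 112071/364 ≈ 307.89)
k*y = (112071/364)*266 = 2129349/26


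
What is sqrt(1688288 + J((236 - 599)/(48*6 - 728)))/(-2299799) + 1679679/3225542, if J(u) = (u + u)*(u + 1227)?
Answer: 1679679/3225542 - sqrt(2704502258)/91991960 ≈ 0.52018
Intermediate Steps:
J(u) = 2*u*(1227 + u) (J(u) = (2*u)*(1227 + u) = 2*u*(1227 + u))
sqrt(1688288 + J((236 - 599)/(48*6 - 728)))/(-2299799) + 1679679/3225542 = sqrt(1688288 + 2*((236 - 599)/(48*6 - 728))*(1227 + (236 - 599)/(48*6 - 728)))/(-2299799) + 1679679/3225542 = sqrt(1688288 + 2*(-363/(288 - 728))*(1227 - 363/(288 - 728)))*(-1/2299799) + 1679679*(1/3225542) = sqrt(1688288 + 2*(-363/(-440))*(1227 - 363/(-440)))*(-1/2299799) + 1679679/3225542 = sqrt(1688288 + 2*(-363*(-1/440))*(1227 - 363*(-1/440)))*(-1/2299799) + 1679679/3225542 = sqrt(1688288 + 2*(33/40)*(1227 + 33/40))*(-1/2299799) + 1679679/3225542 = sqrt(1688288 + 2*(33/40)*(49113/40))*(-1/2299799) + 1679679/3225542 = sqrt(1688288 + 1620729/800)*(-1/2299799) + 1679679/3225542 = sqrt(1352251129/800)*(-1/2299799) + 1679679/3225542 = (sqrt(2704502258)/40)*(-1/2299799) + 1679679/3225542 = -sqrt(2704502258)/91991960 + 1679679/3225542 = 1679679/3225542 - sqrt(2704502258)/91991960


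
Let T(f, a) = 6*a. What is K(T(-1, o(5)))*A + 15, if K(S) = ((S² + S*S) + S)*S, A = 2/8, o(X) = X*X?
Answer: 1693140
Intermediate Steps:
o(X) = X²
A = ¼ (A = 2*(⅛) = ¼ ≈ 0.25000)
K(S) = S*(S + 2*S²) (K(S) = ((S² + S²) + S)*S = (2*S² + S)*S = (S + 2*S²)*S = S*(S + 2*S²))
K(T(-1, o(5)))*A + 15 = ((6*5²)²*(1 + 2*(6*5²)))*(¼) + 15 = ((6*25)²*(1 + 2*(6*25)))*(¼) + 15 = (150²*(1 + 2*150))*(¼) + 15 = (22500*(1 + 300))*(¼) + 15 = (22500*301)*(¼) + 15 = 6772500*(¼) + 15 = 1693125 + 15 = 1693140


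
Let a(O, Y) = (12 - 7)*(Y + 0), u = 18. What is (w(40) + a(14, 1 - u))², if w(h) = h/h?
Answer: 7056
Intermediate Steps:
a(O, Y) = 5*Y
w(h) = 1
(w(40) + a(14, 1 - u))² = (1 + 5*(1 - 1*18))² = (1 + 5*(1 - 18))² = (1 + 5*(-17))² = (1 - 85)² = (-84)² = 7056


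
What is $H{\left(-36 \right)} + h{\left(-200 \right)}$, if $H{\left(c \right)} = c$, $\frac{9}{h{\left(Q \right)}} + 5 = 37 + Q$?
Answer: $- \frac{2019}{56} \approx -36.054$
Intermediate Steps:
$h{\left(Q \right)} = \frac{9}{32 + Q}$ ($h{\left(Q \right)} = \frac{9}{-5 + \left(37 + Q\right)} = \frac{9}{32 + Q}$)
$H{\left(-36 \right)} + h{\left(-200 \right)} = -36 + \frac{9}{32 - 200} = -36 + \frac{9}{-168} = -36 + 9 \left(- \frac{1}{168}\right) = -36 - \frac{3}{56} = - \frac{2019}{56}$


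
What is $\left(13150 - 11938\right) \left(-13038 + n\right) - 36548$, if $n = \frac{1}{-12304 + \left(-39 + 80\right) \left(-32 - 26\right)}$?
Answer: $- \frac{38757064190}{2447} \approx -1.5839 \cdot 10^{7}$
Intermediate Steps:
$n = - \frac{1}{14682}$ ($n = \frac{1}{-12304 + 41 \left(-32 - 26\right)} = \frac{1}{-12304 + 41 \left(-58\right)} = \frac{1}{-12304 - 2378} = \frac{1}{-14682} = - \frac{1}{14682} \approx -6.8111 \cdot 10^{-5}$)
$\left(13150 - 11938\right) \left(-13038 + n\right) - 36548 = \left(13150 - 11938\right) \left(-13038 - \frac{1}{14682}\right) - 36548 = \left(13150 - 11938\right) \left(- \frac{191423917}{14682}\right) - 36548 = 1212 \left(- \frac{191423917}{14682}\right) - 36548 = - \frac{38667631234}{2447} - 36548 = - \frac{38757064190}{2447}$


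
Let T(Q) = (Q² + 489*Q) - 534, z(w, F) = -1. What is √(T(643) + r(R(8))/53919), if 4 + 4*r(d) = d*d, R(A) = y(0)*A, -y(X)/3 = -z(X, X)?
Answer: √234952362665031/17973 ≈ 852.84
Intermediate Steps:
y(X) = -3 (y(X) = -(-3)*(-1) = -3*1 = -3)
T(Q) = -534 + Q² + 489*Q
R(A) = -3*A
r(d) = -1 + d²/4 (r(d) = -1 + (d*d)/4 = -1 + d²/4)
√(T(643) + r(R(8))/53919) = √((-534 + 643² + 489*643) + (-1 + (-3*8)²/4)/53919) = √((-534 + 413449 + 314427) + (-1 + (¼)*(-24)²)*(1/53919)) = √(727342 + (-1 + (¼)*576)*(1/53919)) = √(727342 + (-1 + 144)*(1/53919)) = √(727342 + 143*(1/53919)) = √(727342 + 143/53919) = √(39217553441/53919) = √234952362665031/17973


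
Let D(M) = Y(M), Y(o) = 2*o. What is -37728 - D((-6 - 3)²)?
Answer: -37890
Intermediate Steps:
D(M) = 2*M
-37728 - D((-6 - 3)²) = -37728 - 2*(-6 - 3)² = -37728 - 2*(-9)² = -37728 - 2*81 = -37728 - 1*162 = -37728 - 162 = -37890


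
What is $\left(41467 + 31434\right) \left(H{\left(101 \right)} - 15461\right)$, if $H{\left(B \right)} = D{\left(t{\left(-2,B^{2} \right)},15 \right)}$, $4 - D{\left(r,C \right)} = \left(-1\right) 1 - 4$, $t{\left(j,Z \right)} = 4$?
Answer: $-1126466252$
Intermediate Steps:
$D{\left(r,C \right)} = 9$ ($D{\left(r,C \right)} = 4 - \left(\left(-1\right) 1 - 4\right) = 4 - \left(-1 - 4\right) = 4 - -5 = 4 + 5 = 9$)
$H{\left(B \right)} = 9$
$\left(41467 + 31434\right) \left(H{\left(101 \right)} - 15461\right) = \left(41467 + 31434\right) \left(9 - 15461\right) = 72901 \left(-15452\right) = -1126466252$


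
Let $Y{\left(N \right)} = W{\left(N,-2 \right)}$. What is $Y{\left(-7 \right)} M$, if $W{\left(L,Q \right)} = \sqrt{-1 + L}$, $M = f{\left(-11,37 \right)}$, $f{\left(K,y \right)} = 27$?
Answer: $54 i \sqrt{2} \approx 76.368 i$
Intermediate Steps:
$M = 27$
$Y{\left(N \right)} = \sqrt{-1 + N}$
$Y{\left(-7 \right)} M = \sqrt{-1 - 7} \cdot 27 = \sqrt{-8} \cdot 27 = 2 i \sqrt{2} \cdot 27 = 54 i \sqrt{2}$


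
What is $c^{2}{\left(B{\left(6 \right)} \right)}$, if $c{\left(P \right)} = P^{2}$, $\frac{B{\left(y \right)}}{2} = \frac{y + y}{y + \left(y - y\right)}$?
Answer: $256$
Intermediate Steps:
$B{\left(y \right)} = 4$ ($B{\left(y \right)} = 2 \frac{y + y}{y + \left(y - y\right)} = 2 \frac{2 y}{y + 0} = 2 \frac{2 y}{y} = 2 \cdot 2 = 4$)
$c^{2}{\left(B{\left(6 \right)} \right)} = \left(4^{2}\right)^{2} = 16^{2} = 256$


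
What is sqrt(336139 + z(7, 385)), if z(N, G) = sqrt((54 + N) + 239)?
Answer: sqrt(336139 + 10*sqrt(3)) ≈ 579.79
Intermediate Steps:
z(N, G) = sqrt(293 + N)
sqrt(336139 + z(7, 385)) = sqrt(336139 + sqrt(293 + 7)) = sqrt(336139 + sqrt(300)) = sqrt(336139 + 10*sqrt(3))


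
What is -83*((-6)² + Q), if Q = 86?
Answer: -10126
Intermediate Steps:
-83*((-6)² + Q) = -83*((-6)² + 86) = -83*(36 + 86) = -83*122 = -10126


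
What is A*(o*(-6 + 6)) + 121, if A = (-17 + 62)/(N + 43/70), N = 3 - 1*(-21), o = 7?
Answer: 121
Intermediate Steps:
N = 24 (N = 3 + 21 = 24)
A = 3150/1723 (A = (-17 + 62)/(24 + 43/70) = 45/(24 + 43*(1/70)) = 45/(24 + 43/70) = 45/(1723/70) = 45*(70/1723) = 3150/1723 ≈ 1.8282)
A*(o*(-6 + 6)) + 121 = 3150*(7*(-6 + 6))/1723 + 121 = 3150*(7*0)/1723 + 121 = (3150/1723)*0 + 121 = 0 + 121 = 121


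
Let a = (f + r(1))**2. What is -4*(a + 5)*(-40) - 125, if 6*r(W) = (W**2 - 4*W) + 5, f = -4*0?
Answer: 6235/9 ≈ 692.78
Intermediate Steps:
f = 0
r(W) = 5/6 - 2*W/3 + W**2/6 (r(W) = ((W**2 - 4*W) + 5)/6 = (5 + W**2 - 4*W)/6 = 5/6 - 2*W/3 + W**2/6)
a = 1/9 (a = (0 + (5/6 - 2/3*1 + (1/6)*1**2))**2 = (0 + (5/6 - 2/3 + (1/6)*1))**2 = (0 + (5/6 - 2/3 + 1/6))**2 = (0 + 1/3)**2 = (1/3)**2 = 1/9 ≈ 0.11111)
-4*(a + 5)*(-40) - 125 = -4*(1/9 + 5)*(-40) - 125 = -4*46/9*(-40) - 125 = -184/9*(-40) - 125 = 7360/9 - 125 = 6235/9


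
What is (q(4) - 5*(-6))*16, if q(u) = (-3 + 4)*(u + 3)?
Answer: 592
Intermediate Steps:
q(u) = 3 + u (q(u) = 1*(3 + u) = 3 + u)
(q(4) - 5*(-6))*16 = ((3 + 4) - 5*(-6))*16 = (7 + 30)*16 = 37*16 = 592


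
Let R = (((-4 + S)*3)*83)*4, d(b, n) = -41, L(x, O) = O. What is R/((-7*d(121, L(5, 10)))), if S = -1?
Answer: -4980/287 ≈ -17.352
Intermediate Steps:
R = -4980 (R = (((-4 - 1)*3)*83)*4 = (-5*3*83)*4 = -15*83*4 = -1245*4 = -4980)
R/((-7*d(121, L(5, 10)))) = -4980/((-7*(-41))) = -4980/287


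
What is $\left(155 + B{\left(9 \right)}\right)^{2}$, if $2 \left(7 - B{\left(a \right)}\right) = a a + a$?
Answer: $13689$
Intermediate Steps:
$B{\left(a \right)} = 7 - \frac{a}{2} - \frac{a^{2}}{2}$ ($B{\left(a \right)} = 7 - \frac{a a + a}{2} = 7 - \frac{a^{2} + a}{2} = 7 - \frac{a + a^{2}}{2} = 7 - \left(\frac{a}{2} + \frac{a^{2}}{2}\right) = 7 - \frac{a}{2} - \frac{a^{2}}{2}$)
$\left(155 + B{\left(9 \right)}\right)^{2} = \left(155 - \left(- \frac{5}{2} + \frac{81}{2}\right)\right)^{2} = \left(155 - 38\right)^{2} = 117^{2} = 13689$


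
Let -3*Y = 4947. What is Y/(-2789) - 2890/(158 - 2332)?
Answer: 5822568/3031643 ≈ 1.9206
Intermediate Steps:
Y = -1649 (Y = -⅓*4947 = -1649)
Y/(-2789) - 2890/(158 - 2332) = -1649/(-2789) - 2890/(158 - 2332) = -1649*(-1/2789) - 2890/(-2174) = 1649/2789 - 2890*(-1/2174) = 1649/2789 + 1445/1087 = 5822568/3031643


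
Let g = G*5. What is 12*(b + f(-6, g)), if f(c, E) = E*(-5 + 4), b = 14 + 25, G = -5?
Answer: 768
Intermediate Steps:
b = 39
g = -25 (g = -5*5 = -25)
f(c, E) = -E (f(c, E) = E*(-1) = -E)
12*(b + f(-6, g)) = 12*(39 - 1*(-25)) = 12*(39 + 25) = 12*64 = 768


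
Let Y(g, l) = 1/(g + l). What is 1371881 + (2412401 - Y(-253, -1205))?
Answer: 5517483157/1458 ≈ 3.7843e+6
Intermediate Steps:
1371881 + (2412401 - Y(-253, -1205)) = 1371881 + (2412401 - 1/(-253 - 1205)) = 1371881 + (2412401 - 1/(-1458)) = 1371881 + (2412401 - 1*(-1/1458)) = 1371881 + (2412401 + 1/1458) = 1371881 + 3517280659/1458 = 5517483157/1458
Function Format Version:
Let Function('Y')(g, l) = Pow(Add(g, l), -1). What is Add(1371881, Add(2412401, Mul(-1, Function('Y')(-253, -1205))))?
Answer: Rational(5517483157, 1458) ≈ 3.7843e+6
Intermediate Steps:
Add(1371881, Add(2412401, Mul(-1, Function('Y')(-253, -1205)))) = Add(1371881, Add(2412401, Mul(-1, Pow(Add(-253, -1205), -1)))) = Add(1371881, Add(2412401, Mul(-1, Pow(-1458, -1)))) = Add(1371881, Add(2412401, Mul(-1, Rational(-1, 1458)))) = Add(1371881, Add(2412401, Rational(1, 1458))) = Add(1371881, Rational(3517280659, 1458)) = Rational(5517483157, 1458)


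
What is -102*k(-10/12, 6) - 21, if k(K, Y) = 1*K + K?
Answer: 149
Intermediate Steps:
k(K, Y) = 2*K (k(K, Y) = K + K = 2*K)
-102*k(-10/12, 6) - 21 = -204*(-10/12) - 21 = -204*(-10*1/12) - 21 = -204*(-5)/6 - 21 = -102*(-5/3) - 21 = 170 - 21 = 149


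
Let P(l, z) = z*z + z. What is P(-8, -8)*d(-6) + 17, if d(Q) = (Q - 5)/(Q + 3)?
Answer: 667/3 ≈ 222.33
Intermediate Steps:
P(l, z) = z + z**2 (P(l, z) = z**2 + z = z + z**2)
d(Q) = (-5 + Q)/(3 + Q)
P(-8, -8)*d(-6) + 17 = (-8*(1 - 8))*((-5 - 6)/(3 - 6)) + 17 = (-8*(-7))*(-11/(-3)) + 17 = 56*(-1/3*(-11)) + 17 = 56*(11/3) + 17 = 616/3 + 17 = 667/3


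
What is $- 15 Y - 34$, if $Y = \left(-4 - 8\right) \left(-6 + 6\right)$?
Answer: $-34$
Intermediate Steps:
$Y = 0$ ($Y = \left(-12\right) 0 = 0$)
$- 15 Y - 34 = \left(-15\right) 0 - 34 = 0 - 34 = -34$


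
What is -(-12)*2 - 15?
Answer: 9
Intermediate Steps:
-(-12)*2 - 15 = -6*(-4) - 15 = 24 - 15 = 9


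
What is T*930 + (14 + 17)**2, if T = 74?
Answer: 69781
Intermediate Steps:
T*930 + (14 + 17)**2 = 74*930 + (14 + 17)**2 = 68820 + 31**2 = 68820 + 961 = 69781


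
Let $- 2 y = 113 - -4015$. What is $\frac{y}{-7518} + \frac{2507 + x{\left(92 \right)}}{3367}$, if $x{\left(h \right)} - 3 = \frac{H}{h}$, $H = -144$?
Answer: $\frac{1087146}{1066303} \approx 1.0195$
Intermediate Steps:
$x{\left(h \right)} = 3 - \frac{144}{h}$
$y = -2064$ ($y = - \frac{113 - -4015}{2} = - \frac{113 + 4015}{2} = \left(- \frac{1}{2}\right) 4128 = -2064$)
$\frac{y}{-7518} + \frac{2507 + x{\left(92 \right)}}{3367} = - \frac{2064}{-7518} + \frac{2507 + \left(3 - \frac{144}{92}\right)}{3367} = \left(-2064\right) \left(- \frac{1}{7518}\right) + \left(2507 + \left(3 - \frac{36}{23}\right)\right) \frac{1}{3367} = \frac{344}{1253} + \left(2507 + \left(3 - \frac{36}{23}\right)\right) \frac{1}{3367} = \frac{344}{1253} + \left(2507 + \frac{33}{23}\right) \frac{1}{3367} = \frac{344}{1253} + \frac{57694}{23} \cdot \frac{1}{3367} = \frac{344}{1253} + \frac{634}{851} = \frac{1087146}{1066303}$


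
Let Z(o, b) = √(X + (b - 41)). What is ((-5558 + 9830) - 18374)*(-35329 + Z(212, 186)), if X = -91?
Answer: 498209558 - 42306*√6 ≈ 4.9811e+8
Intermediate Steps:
Z(o, b) = √(-132 + b) (Z(o, b) = √(-91 + (b - 41)) = √(-91 + (-41 + b)) = √(-132 + b))
((-5558 + 9830) - 18374)*(-35329 + Z(212, 186)) = ((-5558 + 9830) - 18374)*(-35329 + √(-132 + 186)) = (4272 - 18374)*(-35329 + √54) = -14102*(-35329 + 3*√6) = 498209558 - 42306*√6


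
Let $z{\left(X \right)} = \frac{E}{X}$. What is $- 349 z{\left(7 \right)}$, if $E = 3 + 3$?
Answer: $- \frac{2094}{7} \approx -299.14$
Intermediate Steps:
$E = 6$
$z{\left(X \right)} = \frac{6}{X}$
$- 349 z{\left(7 \right)} = - 349 \cdot \frac{6}{7} = - 349 \cdot 6 \cdot \frac{1}{7} = \left(-349\right) \frac{6}{7} = - \frac{2094}{7}$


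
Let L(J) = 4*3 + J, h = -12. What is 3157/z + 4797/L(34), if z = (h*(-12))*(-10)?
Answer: 3381229/33120 ≈ 102.09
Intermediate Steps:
z = -1440 (z = -12*(-12)*(-10) = 144*(-10) = -1440)
L(J) = 12 + J
3157/z + 4797/L(34) = 3157/(-1440) + 4797/(12 + 34) = 3157*(-1/1440) + 4797/46 = -3157/1440 + 4797*(1/46) = -3157/1440 + 4797/46 = 3381229/33120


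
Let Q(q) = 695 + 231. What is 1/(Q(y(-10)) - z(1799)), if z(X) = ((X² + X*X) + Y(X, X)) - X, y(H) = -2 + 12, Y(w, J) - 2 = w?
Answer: -1/6471878 ≈ -1.5451e-7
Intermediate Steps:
Y(w, J) = 2 + w
y(H) = 10
z(X) = 2 + 2*X² (z(X) = ((X² + X*X) + (2 + X)) - X = ((X² + X²) + (2 + X)) - X = (2*X² + (2 + X)) - X = (2 + X + 2*X²) - X = 2 + 2*X²)
Q(q) = 926
1/(Q(y(-10)) - z(1799)) = 1/(926 - (2 + 2*1799²)) = 1/(926 - (2 + 2*3236401)) = 1/(926 - (2 + 6472802)) = 1/(926 - 1*6472804) = 1/(926 - 6472804) = 1/(-6471878) = -1/6471878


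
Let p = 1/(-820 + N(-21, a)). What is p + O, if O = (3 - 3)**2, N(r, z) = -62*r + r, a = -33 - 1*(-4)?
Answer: 1/461 ≈ 0.0021692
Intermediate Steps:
a = -29 (a = -33 + 4 = -29)
N(r, z) = -61*r
O = 0 (O = 0**2 = 0)
p = 1/461 (p = 1/(-820 - 61*(-21)) = 1/(-820 + 1281) = 1/461 ≈ 0.0021692)
p + O = 1/461 + 0 = 1/461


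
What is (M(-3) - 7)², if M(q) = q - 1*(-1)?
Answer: 81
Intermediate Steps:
M(q) = 1 + q (M(q) = q + 1 = 1 + q)
(M(-3) - 7)² = ((1 - 3) - 7)² = (-2 - 7)² = (-9)² = 81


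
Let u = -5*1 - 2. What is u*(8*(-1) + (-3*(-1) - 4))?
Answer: 63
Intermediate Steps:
u = -7 (u = -5 - 2 = -7)
u*(8*(-1) + (-3*(-1) - 4)) = -7*(8*(-1) + (-3*(-1) - 4)) = -7*(-8 + (3 - 4)) = -7*(-8 - 1) = -7*(-9) = 63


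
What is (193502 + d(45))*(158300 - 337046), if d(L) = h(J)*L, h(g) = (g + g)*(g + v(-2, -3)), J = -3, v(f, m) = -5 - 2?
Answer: -35070322692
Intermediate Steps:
v(f, m) = -7
h(g) = 2*g*(-7 + g) (h(g) = (g + g)*(g - 7) = (2*g)*(-7 + g) = 2*g*(-7 + g))
d(L) = 60*L (d(L) = (2*(-3)*(-7 - 3))*L = (2*(-3)*(-10))*L = 60*L)
(193502 + d(45))*(158300 - 337046) = (193502 + 60*45)*(158300 - 337046) = (193502 + 2700)*(-178746) = 196202*(-178746) = -35070322692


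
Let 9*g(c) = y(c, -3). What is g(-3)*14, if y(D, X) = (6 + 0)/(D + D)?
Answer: -14/9 ≈ -1.5556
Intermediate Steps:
y(D, X) = 3/D (y(D, X) = 6/((2*D)) = 6*(1/(2*D)) = 3/D)
g(c) = 1/(3*c) (g(c) = (3/c)/9 = 1/(3*c))
g(-3)*14 = ((1/3)/(-3))*14 = ((1/3)*(-1/3))*14 = -1/9*14 = -14/9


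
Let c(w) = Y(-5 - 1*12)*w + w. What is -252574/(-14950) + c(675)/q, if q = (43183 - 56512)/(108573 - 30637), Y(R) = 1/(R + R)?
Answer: -717752827201/188198075 ≈ -3813.8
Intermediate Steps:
Y(R) = 1/(2*R)
c(w) = 33*w/34 (c(w) = (1/(2*(-5 - 1*12)))*w + w = (1/(2*(-5 - 12)))*w + w = ((1/2)/(-17))*w + w = ((1/2)*(-1/17))*w + w = -w/34 + w = 33*w/34)
q = -13329/77936 ≈ -0.17103
-252574/(-14950) + c(675)/q = -252574/(-14950) + ((33/34)*675)/(-13329/77936) = -252574*(-1/14950) + (22275/34)*(-77936/13329) = 126287/7475 - 96445800/25177 = -717752827201/188198075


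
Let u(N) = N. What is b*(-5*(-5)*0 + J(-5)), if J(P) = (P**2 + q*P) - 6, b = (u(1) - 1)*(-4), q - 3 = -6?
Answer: 0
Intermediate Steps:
q = -3 (q = 3 - 6 = -3)
b = 0 (b = (1 - 1)*(-4) = 0*(-4) = 0)
J(P) = -6 + P**2 - 3*P (J(P) = (P**2 - 3*P) - 6 = -6 + P**2 - 3*P)
b*(-5*(-5)*0 + J(-5)) = 0*(-5*(-5)*0 + (-6 + (-5)**2 - 3*(-5))) = 0*(25*0 + (-6 + 25 + 15)) = 0*(0 + 34) = 0*34 = 0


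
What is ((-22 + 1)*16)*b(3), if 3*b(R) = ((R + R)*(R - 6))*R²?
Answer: 18144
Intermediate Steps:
b(R) = 2*R³*(-6 + R)/3 (b(R) = (((R + R)*(R - 6))*R²)/3 = (((2*R)*(-6 + R))*R²)/3 = ((2*R*(-6 + R))*R²)/3 = (2*R³*(-6 + R))/3 = 2*R³*(-6 + R)/3)
((-22 + 1)*16)*b(3) = ((-22 + 1)*16)*((⅔)*3³*(-6 + 3)) = (-21*16)*((⅔)*27*(-3)) = -336*(-54) = 18144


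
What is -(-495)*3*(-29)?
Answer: -43065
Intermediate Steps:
-(-495)*3*(-29) = -45*(-33)*(-29) = 1485*(-29) = -43065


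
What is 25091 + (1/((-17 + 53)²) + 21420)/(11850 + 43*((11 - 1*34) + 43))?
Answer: 10081237241/401760 ≈ 25093.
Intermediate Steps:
25091 + (1/((-17 + 53)²) + 21420)/(11850 + 43*((11 - 1*34) + 43)) = 25091 + (1/(36²) + 21420)/(11850 + 43*((11 - 34) + 43)) = 25091 + (1/1296 + 21420)/(11850 + 43*(-23 + 43)) = 25091 + (1/1296 + 21420)/(11850 + 43*20) = 25091 + 27760321/(1296*(11850 + 860)) = 25091 + (27760321/1296)/12710 = 25091 + (27760321/1296)*(1/12710) = 25091 + 677081/401760 = 10081237241/401760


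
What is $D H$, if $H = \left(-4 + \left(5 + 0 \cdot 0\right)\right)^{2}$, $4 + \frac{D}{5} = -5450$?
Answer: $-27270$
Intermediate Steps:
$D = -27270$ ($D = -20 + 5 \left(-5450\right) = -20 - 27250 = -27270$)
$H = 1$ ($H = \left(-4 + \left(5 + 0\right)\right)^{2} = \left(-4 + 5\right)^{2} = 1^{2} = 1$)
$D H = \left(-27270\right) 1 = -27270$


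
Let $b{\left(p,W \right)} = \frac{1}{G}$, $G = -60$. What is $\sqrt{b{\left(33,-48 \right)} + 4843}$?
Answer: $\frac{\sqrt{4358685}}{30} \approx 69.592$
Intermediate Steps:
$b{\left(p,W \right)} = - \frac{1}{60}$ ($b{\left(p,W \right)} = \frac{1}{-60} = - \frac{1}{60}$)
$\sqrt{b{\left(33,-48 \right)} + 4843} = \sqrt{- \frac{1}{60} + 4843} = \sqrt{\frac{290579}{60}} = \frac{\sqrt{4358685}}{30}$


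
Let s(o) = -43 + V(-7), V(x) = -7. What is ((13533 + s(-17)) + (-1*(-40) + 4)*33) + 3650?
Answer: 18585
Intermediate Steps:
s(o) = -50 (s(o) = -43 - 7 = -50)
((13533 + s(-17)) + (-1*(-40) + 4)*33) + 3650 = ((13533 - 50) + (-1*(-40) + 4)*33) + 3650 = (13483 + (40 + 4)*33) + 3650 = (13483 + 44*33) + 3650 = (13483 + 1452) + 3650 = 14935 + 3650 = 18585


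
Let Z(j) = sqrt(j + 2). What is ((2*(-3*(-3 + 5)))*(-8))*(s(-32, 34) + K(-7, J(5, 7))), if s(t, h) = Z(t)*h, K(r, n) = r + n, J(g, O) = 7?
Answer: 3264*I*sqrt(30) ≈ 17878.0*I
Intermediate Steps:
Z(j) = sqrt(2 + j)
K(r, n) = n + r
s(t, h) = h*sqrt(2 + t) (s(t, h) = sqrt(2 + t)*h = h*sqrt(2 + t))
((2*(-3*(-3 + 5)))*(-8))*(s(-32, 34) + K(-7, J(5, 7))) = ((2*(-3*(-3 + 5)))*(-8))*(34*sqrt(2 - 32) + (7 - 7)) = ((2*(-3*2))*(-8))*(34*sqrt(-30) + 0) = ((2*(-6))*(-8))*(34*(I*sqrt(30)) + 0) = (-12*(-8))*(34*I*sqrt(30) + 0) = 96*(34*I*sqrt(30)) = 3264*I*sqrt(30)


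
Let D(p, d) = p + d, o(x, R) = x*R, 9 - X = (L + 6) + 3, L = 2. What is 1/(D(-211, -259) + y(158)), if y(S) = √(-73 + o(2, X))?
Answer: -470/220977 - I*√77/220977 ≈ -0.0021269 - 3.971e-5*I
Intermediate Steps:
X = -2 (X = 9 - ((2 + 6) + 3) = 9 - (8 + 3) = 9 - 1*11 = 9 - 11 = -2)
o(x, R) = R*x
y(S) = I*√77 (y(S) = √(-73 - 2*2) = √(-73 - 4) = √(-77) = I*√77)
D(p, d) = d + p
1/(D(-211, -259) + y(158)) = 1/((-259 - 211) + I*√77) = 1/(-470 + I*√77)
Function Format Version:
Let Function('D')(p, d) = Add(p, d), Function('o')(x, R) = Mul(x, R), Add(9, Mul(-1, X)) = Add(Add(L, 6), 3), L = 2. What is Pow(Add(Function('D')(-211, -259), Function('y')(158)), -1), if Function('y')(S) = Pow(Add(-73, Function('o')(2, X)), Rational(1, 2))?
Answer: Add(Rational(-470, 220977), Mul(Rational(-1, 220977), I, Pow(77, Rational(1, 2)))) ≈ Add(-0.0021269, Mul(-3.9710e-5, I))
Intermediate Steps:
X = -2 (X = Add(9, Mul(-1, Add(Add(2, 6), 3))) = Add(9, Mul(-1, Add(8, 3))) = Add(9, Mul(-1, 11)) = Add(9, -11) = -2)
Function('o')(x, R) = Mul(R, x)
Function('y')(S) = Mul(I, Pow(77, Rational(1, 2))) (Function('y')(S) = Pow(Add(-73, Mul(-2, 2)), Rational(1, 2)) = Pow(Add(-73, -4), Rational(1, 2)) = Pow(-77, Rational(1, 2)) = Mul(I, Pow(77, Rational(1, 2))))
Function('D')(p, d) = Add(d, p)
Pow(Add(Function('D')(-211, -259), Function('y')(158)), -1) = Pow(Add(Add(-259, -211), Mul(I, Pow(77, Rational(1, 2)))), -1) = Pow(Add(-470, Mul(I, Pow(77, Rational(1, 2)))), -1)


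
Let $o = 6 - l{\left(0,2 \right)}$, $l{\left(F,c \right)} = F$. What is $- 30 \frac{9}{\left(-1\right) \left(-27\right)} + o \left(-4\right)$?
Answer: $-34$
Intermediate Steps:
$o = 6$ ($o = 6 - 0 = 6 + 0 = 6$)
$- 30 \frac{9}{\left(-1\right) \left(-27\right)} + o \left(-4\right) = - 30 \frac{9}{\left(-1\right) \left(-27\right)} + 6 \left(-4\right) = - 30 \cdot \frac{9}{27} - 24 = - 30 \cdot 9 \cdot \frac{1}{27} - 24 = \left(-30\right) \frac{1}{3} - 24 = -10 - 24 = -34$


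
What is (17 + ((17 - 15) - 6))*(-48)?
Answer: -624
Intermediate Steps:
(17 + ((17 - 15) - 6))*(-48) = (17 + (2 - 6))*(-48) = (17 - 4)*(-48) = 13*(-48) = -624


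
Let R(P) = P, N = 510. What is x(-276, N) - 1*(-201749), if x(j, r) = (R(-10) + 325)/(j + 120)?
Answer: 10490843/52 ≈ 2.0175e+5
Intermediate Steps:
x(j, r) = 315/(120 + j) (x(j, r) = (-10 + 325)/(j + 120) = 315/(120 + j))
x(-276, N) - 1*(-201749) = 315/(120 - 276) - 1*(-201749) = 315/(-156) + 201749 = 315*(-1/156) + 201749 = -105/52 + 201749 = 10490843/52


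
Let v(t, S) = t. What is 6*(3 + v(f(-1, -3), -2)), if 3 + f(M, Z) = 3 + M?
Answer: 12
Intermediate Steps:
f(M, Z) = M (f(M, Z) = -3 + (3 + M) = M)
6*(3 + v(f(-1, -3), -2)) = 6*(3 - 1) = 6*2 = 12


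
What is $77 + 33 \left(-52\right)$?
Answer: $-1639$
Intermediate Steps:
$77 + 33 \left(-52\right) = 77 - 1716 = -1639$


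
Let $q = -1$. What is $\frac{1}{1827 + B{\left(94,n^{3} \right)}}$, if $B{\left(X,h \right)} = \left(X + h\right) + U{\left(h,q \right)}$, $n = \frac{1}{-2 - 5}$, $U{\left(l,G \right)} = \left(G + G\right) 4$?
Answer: $\frac{343}{656158} \approx 0.00052274$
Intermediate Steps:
$U{\left(l,G \right)} = 8 G$ ($U{\left(l,G \right)} = 2 G 4 = 8 G$)
$n = - \frac{1}{7}$ ($n = \frac{1}{-7} = - \frac{1}{7} \approx -0.14286$)
$B{\left(X,h \right)} = -8 + X + h$ ($B{\left(X,h \right)} = \left(X + h\right) + 8 \left(-1\right) = \left(X + h\right) - 8 = -8 + X + h$)
$\frac{1}{1827 + B{\left(94,n^{3} \right)}} = \frac{1}{1827 + \left(-8 + 94 + \left(- \frac{1}{7}\right)^{3}\right)} = \frac{1}{1827 - - \frac{29497}{343}} = \frac{1}{1827 + \frac{29497}{343}} = \frac{1}{\frac{656158}{343}} = \frac{343}{656158}$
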